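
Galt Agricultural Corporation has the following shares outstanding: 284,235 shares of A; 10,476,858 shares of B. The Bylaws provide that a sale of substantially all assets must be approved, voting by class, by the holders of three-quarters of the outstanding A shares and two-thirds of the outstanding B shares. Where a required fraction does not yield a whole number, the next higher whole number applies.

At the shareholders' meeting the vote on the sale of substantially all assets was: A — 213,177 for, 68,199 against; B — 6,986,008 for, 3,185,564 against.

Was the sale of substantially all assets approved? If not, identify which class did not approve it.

A: 3/4 of 284235 = 213176.25, rounded up to 213177; 213,177 required, 213,177 in favor — approved.
B: 2/3 of 10476858 = 6984572; 6,984,572 required, 6,986,008 in favor — approved.

Approved — every class gave the required vote.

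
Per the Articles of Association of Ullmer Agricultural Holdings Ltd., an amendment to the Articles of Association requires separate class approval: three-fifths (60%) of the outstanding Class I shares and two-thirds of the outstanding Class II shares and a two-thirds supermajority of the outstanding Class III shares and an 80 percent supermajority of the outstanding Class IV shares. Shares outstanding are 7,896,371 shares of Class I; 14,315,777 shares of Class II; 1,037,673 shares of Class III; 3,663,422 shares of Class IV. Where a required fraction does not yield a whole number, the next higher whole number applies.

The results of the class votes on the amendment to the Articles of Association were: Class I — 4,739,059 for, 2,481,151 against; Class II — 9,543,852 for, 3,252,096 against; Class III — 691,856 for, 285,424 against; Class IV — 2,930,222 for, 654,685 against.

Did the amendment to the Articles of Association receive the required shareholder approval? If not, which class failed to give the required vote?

Not approved — the Class IV shares did not give the required vote.

Class I: 3/5 of 7896371 = 4737822.60, rounded up to 4737823; 4,737,823 required, 4,739,059 in favor — approved.
Class II: 2/3 of 14315777 = 9543851.33, rounded up to 9543852; 9,543,852 required, 9,543,852 in favor — approved.
Class III: 2/3 of 1037673 = 691782; 691,782 required, 691,856 in favor — approved.
Class IV: 4/5 of 3663422 = 2930737.60, rounded up to 2930738; 2,930,738 required, 2,930,222 in favor — not approved.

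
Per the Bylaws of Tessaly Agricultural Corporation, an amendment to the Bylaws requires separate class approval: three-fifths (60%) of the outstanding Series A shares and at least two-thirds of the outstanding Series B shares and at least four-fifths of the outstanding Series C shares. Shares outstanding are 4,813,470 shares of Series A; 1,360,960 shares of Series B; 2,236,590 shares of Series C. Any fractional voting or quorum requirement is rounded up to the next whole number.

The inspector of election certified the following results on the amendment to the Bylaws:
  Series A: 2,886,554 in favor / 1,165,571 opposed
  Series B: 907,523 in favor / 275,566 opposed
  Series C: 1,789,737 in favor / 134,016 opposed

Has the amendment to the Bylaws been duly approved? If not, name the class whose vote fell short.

Series A: 3/5 of 4813470 = 2888082; 2,888,082 required, 2,886,554 in favor — not approved.
Series B: 2/3 of 1360960 = 907306.67, rounded up to 907307; 907,307 required, 907,523 in favor — approved.
Series C: 4/5 of 2236590 = 1789272; 1,789,272 required, 1,789,737 in favor — approved.

Not approved — the Series A shares did not give the required vote.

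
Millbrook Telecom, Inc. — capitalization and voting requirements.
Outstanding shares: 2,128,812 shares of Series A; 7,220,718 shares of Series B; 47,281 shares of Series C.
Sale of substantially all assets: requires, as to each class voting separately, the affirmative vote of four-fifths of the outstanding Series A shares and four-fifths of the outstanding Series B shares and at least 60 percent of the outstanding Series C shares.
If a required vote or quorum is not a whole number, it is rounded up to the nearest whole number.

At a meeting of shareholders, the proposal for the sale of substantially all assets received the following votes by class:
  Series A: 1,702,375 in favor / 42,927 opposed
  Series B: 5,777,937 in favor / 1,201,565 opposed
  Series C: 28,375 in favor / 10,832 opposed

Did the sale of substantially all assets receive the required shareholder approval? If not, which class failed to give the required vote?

Series A: 4/5 of 2128812 = 1703049.60, rounded up to 1703050; 1,703,050 required, 1,702,375 in favor — not approved.
Series B: 4/5 of 7220718 = 5776574.40, rounded up to 5776575; 5,776,575 required, 5,777,937 in favor — approved.
Series C: 3/5 of 47281 = 28368.60, rounded up to 28369; 28,369 required, 28,375 in favor — approved.

Not approved — the Series A shares did not give the required vote.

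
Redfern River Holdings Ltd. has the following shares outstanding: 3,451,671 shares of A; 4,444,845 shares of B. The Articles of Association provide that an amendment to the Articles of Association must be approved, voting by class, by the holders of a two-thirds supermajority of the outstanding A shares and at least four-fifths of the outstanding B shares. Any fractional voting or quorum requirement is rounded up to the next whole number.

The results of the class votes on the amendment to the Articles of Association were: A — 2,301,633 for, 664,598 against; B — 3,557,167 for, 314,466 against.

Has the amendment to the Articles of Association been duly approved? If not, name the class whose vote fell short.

A: 2/3 of 3451671 = 2301114; 2,301,114 required, 2,301,633 in favor — approved.
B: 4/5 of 4444845 = 3555876; 3,555,876 required, 3,557,167 in favor — approved.

Approved — every class gave the required vote.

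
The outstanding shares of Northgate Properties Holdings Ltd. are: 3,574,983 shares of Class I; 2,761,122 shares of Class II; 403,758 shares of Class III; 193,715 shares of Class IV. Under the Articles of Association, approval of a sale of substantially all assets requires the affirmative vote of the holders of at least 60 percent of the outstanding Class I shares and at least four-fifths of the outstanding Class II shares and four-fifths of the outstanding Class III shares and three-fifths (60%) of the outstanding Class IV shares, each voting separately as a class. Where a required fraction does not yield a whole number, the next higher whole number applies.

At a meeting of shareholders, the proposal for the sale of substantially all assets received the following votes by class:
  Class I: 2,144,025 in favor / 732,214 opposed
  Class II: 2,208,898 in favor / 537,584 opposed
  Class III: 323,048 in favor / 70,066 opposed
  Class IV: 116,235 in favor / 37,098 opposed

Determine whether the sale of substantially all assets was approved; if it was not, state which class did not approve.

Not approved — the Class I shares did not give the required vote.

Class I: 3/5 of 3574983 = 2144989.80, rounded up to 2144990; 2,144,990 required, 2,144,025 in favor — not approved.
Class II: 4/5 of 2761122 = 2208897.60, rounded up to 2208898; 2,208,898 required, 2,208,898 in favor — approved.
Class III: 4/5 of 403758 = 323006.40, rounded up to 323007; 323,007 required, 323,048 in favor — approved.
Class IV: 3/5 of 193715 = 116229; 116,229 required, 116,235 in favor — approved.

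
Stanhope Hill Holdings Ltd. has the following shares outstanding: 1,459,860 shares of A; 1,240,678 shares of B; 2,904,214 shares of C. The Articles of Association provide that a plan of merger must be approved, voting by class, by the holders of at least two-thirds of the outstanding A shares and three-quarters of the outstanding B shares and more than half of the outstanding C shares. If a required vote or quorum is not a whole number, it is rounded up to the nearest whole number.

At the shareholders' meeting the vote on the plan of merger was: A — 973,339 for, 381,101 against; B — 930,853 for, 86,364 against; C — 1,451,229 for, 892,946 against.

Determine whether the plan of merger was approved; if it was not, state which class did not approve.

Not approved — the C shares did not give the required vote.

A: 2/3 of 1459860 = 973240; 973,240 required, 973,339 in favor — approved.
B: 3/4 of 1240678 = 930508.50, rounded up to 930509; 930,509 required, 930,853 in favor — approved.
C: a majority of 2904214 is 1452108; 1,452,108 required, 1,451,229 in favor — not approved.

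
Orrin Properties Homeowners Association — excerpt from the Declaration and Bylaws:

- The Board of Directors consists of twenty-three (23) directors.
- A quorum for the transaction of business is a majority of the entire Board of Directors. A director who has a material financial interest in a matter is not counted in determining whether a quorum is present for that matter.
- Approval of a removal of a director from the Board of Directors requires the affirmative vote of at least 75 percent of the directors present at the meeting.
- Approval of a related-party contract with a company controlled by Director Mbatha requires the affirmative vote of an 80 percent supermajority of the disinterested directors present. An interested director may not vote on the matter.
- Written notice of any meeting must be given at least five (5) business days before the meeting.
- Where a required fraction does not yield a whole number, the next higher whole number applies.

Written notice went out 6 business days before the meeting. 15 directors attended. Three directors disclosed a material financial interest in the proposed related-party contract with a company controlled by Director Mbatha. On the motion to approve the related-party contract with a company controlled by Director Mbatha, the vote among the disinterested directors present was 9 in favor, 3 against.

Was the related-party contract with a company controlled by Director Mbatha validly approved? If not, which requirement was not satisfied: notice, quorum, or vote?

Invalid — vote requirement not satisfied.

Notice: 6 business days given; 5 required (6 ≥ 5). Satisfied.
Quorum: 15 present, but the 3 interested directors do not count, leaving 12. Quorum is 12. Satisfied.
Vote: the related-party contract with a company controlled by Director Mbatha requires four-fifths of the disinterested directors present (15 − 3 = 12). 4/5 of 12 = 9.60, rounded up to 10, so 10 affirmative votes are needed; 9 voted in favor. Not satisfied.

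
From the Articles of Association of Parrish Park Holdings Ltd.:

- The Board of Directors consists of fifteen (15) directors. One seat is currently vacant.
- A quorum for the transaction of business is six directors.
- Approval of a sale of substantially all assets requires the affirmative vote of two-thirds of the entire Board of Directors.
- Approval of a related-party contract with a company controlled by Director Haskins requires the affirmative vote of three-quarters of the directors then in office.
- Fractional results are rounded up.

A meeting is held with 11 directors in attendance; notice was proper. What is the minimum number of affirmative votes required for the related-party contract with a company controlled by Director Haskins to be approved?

The related-party contract with a company controlled by Director Haskins requires three-fourths of the directors then in office (14).
3/4 of 14 = 10.50, rounded up to 11.

11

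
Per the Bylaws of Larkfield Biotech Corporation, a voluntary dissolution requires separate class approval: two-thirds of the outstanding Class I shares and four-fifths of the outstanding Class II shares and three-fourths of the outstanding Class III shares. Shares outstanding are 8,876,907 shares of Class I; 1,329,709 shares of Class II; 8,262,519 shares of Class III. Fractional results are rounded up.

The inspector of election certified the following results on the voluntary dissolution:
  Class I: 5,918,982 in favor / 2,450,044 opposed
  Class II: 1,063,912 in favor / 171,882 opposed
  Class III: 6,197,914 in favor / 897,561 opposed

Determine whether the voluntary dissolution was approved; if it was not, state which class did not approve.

Class I: 2/3 of 8876907 = 5917938; 5,917,938 required, 5,918,982 in favor — approved.
Class II: 4/5 of 1329709 = 1063767.20, rounded up to 1063768; 1,063,768 required, 1,063,912 in favor — approved.
Class III: 3/4 of 8262519 = 6196889.25, rounded up to 6196890; 6,196,890 required, 6,197,914 in favor — approved.

Approved — every class gave the required vote.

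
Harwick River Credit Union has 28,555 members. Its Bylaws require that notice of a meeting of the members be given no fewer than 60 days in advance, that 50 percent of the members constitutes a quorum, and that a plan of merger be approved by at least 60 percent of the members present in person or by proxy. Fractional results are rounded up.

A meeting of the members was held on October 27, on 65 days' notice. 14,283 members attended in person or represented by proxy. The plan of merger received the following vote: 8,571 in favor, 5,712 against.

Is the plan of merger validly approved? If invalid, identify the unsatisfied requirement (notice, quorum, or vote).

Valid — all requirements satisfied.

Notice: 65 days given; 60 required. Satisfied.
Quorum: 50% of 28,555 = 14,277.50, rounded up to 14,278; 14,283 present. Satisfied.
Vote: requires three-fifths of those present (14,283); 3/5 of 14283 = 8569.80, rounded up to 8570, so 8,570 needed; 8,571 in favor. Satisfied.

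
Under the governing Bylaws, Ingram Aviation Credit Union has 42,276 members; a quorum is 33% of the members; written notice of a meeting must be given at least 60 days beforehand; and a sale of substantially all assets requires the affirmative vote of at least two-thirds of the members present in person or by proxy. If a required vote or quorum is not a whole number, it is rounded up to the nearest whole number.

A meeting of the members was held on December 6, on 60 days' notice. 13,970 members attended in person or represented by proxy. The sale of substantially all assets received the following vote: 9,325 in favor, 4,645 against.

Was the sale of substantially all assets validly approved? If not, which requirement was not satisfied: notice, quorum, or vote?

Notice: 60 days given; 60 required. Satisfied.
Quorum: 33% of 42,276 = 13,951.08, rounded up to 13,952; 13,970 present. Satisfied.
Vote: requires two-thirds of those present (13,970); 2/3 of 13970 = 9313.33, rounded up to 9314, so 9,314 needed; 9,325 in favor. Satisfied.

Valid — all requirements satisfied.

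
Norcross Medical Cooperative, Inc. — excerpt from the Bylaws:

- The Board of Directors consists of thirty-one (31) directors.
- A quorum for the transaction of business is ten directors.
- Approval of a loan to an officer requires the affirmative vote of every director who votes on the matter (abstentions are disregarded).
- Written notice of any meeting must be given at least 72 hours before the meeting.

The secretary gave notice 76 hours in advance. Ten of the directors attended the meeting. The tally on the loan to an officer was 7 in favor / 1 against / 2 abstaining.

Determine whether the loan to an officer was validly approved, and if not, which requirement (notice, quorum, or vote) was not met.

Notice: 76 hours given; 72 required (76 ≥ 72). Satisfied.
Quorum: 10 present; quorum is 10. Satisfied.
Vote: the loan to an officer requires the unanimous vote of the votes cast (10 present − 2 abstaining = 8). Unanimous means all 8, so 8 affirmative votes are needed; 7 voted in favor. Not satisfied.

Invalid — vote requirement not satisfied.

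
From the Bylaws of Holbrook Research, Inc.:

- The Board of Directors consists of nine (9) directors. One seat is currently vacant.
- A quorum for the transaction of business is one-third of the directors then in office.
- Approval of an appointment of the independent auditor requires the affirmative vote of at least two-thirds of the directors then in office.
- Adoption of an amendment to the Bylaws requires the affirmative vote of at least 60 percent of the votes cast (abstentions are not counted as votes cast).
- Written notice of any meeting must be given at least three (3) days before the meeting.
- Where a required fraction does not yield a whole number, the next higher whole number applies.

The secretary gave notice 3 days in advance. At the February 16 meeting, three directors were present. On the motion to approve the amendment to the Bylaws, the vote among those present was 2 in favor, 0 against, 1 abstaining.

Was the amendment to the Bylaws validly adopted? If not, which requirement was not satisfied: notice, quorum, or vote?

Notice: 3 days given; 3 required (3 ≥ 3). Satisfied.
Quorum: 3 present; quorum is 3. Satisfied.
Vote: the amendment to the Bylaws requires three-fifths of the votes cast (3 present − 1 abstaining = 2). 3/5 of 2 = 1.20, rounded up to 2, so 2 affirmative votes are needed; 2 voted in favor. Satisfied.

Valid — all requirements satisfied.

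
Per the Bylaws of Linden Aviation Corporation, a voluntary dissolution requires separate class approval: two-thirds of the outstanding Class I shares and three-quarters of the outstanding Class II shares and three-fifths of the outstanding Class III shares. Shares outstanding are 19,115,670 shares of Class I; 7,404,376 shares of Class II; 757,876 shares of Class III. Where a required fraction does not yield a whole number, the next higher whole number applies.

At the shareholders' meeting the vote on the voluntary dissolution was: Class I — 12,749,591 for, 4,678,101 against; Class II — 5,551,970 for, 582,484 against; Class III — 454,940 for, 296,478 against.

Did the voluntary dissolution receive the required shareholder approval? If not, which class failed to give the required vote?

Not approved — the Class II shares did not give the required vote.

Class I: 2/3 of 19115670 = 12743780; 12,743,780 required, 12,749,591 in favor — approved.
Class II: 3/4 of 7404376 = 5553282; 5,553,282 required, 5,551,970 in favor — not approved.
Class III: 3/5 of 757876 = 454725.60, rounded up to 454726; 454,726 required, 454,940 in favor — approved.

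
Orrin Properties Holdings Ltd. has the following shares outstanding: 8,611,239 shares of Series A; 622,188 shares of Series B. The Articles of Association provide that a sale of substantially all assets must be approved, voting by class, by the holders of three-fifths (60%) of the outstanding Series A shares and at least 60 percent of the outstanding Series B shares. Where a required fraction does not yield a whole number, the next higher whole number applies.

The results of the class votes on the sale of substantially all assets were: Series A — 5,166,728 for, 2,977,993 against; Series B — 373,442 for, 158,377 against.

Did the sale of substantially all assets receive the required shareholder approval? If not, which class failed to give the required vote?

Not approved — the Series A shares did not give the required vote.

Series A: 3/5 of 8611239 = 5166743.40, rounded up to 5166744; 5,166,744 required, 5,166,728 in favor — not approved.
Series B: 3/5 of 622188 = 373312.80, rounded up to 373313; 373,313 required, 373,442 in favor — approved.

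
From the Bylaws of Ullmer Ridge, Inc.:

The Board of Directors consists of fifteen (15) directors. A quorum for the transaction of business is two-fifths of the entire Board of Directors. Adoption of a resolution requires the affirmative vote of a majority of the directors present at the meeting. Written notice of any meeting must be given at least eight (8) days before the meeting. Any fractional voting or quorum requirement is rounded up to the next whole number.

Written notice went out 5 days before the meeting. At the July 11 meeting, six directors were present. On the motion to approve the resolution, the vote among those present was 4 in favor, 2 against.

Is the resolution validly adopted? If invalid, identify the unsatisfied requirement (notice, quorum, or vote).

Invalid — notice requirement not satisfied.

Notice: 5 days given; 8 required (5 < 8). Not satisfied.
Quorum: 6 present; quorum is 6. Satisfied.
Vote: the resolution requires a majority of the directors present (6). A majority of 6 is 4, so 4 affirmative votes are needed; 4 voted in favor. Satisfied.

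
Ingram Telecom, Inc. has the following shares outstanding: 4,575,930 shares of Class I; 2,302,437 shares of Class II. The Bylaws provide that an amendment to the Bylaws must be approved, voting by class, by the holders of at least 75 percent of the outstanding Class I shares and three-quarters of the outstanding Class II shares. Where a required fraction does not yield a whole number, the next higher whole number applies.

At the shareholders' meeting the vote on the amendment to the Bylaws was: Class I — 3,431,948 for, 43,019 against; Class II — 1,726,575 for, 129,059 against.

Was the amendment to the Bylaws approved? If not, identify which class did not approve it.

Class I: 3/4 of 4575930 = 3431947.50, rounded up to 3431948; 3,431,948 required, 3,431,948 in favor — approved.
Class II: 3/4 of 2302437 = 1726827.75, rounded up to 1726828; 1,726,828 required, 1,726,575 in favor — not approved.

Not approved — the Class II shares did not give the required vote.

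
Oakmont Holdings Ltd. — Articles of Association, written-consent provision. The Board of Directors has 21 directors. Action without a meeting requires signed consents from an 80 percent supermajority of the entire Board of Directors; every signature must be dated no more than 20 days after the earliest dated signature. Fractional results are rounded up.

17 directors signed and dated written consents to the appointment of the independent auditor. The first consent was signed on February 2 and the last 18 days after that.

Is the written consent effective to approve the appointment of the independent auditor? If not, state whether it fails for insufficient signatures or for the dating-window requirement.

Signatures required: an 80 percent supermajority of 21 — 4/5 of 21 = 16.80, rounded up to 17, so 17 needed; 17 signed. Sufficient.
Dating window: the latest signature is 18 days after the earliest; the limit is 20 days. Within the window.

Effective — both the signature and dating-window requirements are satisfied.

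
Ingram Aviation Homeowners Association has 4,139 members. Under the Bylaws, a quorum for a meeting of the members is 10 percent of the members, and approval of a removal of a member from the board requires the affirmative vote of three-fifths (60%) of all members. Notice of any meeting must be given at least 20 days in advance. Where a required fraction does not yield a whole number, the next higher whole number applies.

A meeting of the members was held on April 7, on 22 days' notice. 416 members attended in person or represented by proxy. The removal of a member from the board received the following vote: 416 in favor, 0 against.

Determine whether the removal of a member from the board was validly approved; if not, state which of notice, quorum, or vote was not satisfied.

Invalid — vote requirement not satisfied.

Notice: 22 days given; 20 required. Satisfied.
Quorum: 10% of 4,139 = 413.90, rounded up to 414; 416 present. Satisfied.
Vote: requires three-fifths of all members (4,139); 3/5 of 4139 = 2483.40, rounded up to 2484, so 2,484 needed; 416 in favor. Not satisfied.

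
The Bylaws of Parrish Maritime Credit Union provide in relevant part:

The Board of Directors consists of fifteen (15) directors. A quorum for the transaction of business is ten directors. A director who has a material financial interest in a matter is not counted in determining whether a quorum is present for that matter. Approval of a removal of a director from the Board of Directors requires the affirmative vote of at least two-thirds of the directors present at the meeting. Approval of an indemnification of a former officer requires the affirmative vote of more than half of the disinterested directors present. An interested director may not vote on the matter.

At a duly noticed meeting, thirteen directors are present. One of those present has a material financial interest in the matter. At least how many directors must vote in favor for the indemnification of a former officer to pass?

7

The indemnification of a former officer requires a majority of the disinterested directors present (13 − 1 = 12).
A majority of 12 is 7.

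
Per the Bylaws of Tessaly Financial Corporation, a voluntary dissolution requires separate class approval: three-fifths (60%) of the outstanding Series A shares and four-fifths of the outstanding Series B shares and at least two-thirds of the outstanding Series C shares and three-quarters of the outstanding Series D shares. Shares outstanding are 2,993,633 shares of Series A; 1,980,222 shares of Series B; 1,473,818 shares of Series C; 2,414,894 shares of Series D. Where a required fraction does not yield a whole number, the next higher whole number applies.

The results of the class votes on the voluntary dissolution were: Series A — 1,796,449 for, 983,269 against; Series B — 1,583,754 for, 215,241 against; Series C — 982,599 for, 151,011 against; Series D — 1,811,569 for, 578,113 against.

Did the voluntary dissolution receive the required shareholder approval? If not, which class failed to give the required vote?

Series A: 3/5 of 2993633 = 1796179.80, rounded up to 1796180; 1,796,180 required, 1,796,449 in favor — approved.
Series B: 4/5 of 1980222 = 1584177.60, rounded up to 1584178; 1,584,178 required, 1,583,754 in favor — not approved.
Series C: 2/3 of 1473818 = 982545.33, rounded up to 982546; 982,546 required, 982,599 in favor — approved.
Series D: 3/4 of 2414894 = 1811170.50, rounded up to 1811171; 1,811,171 required, 1,811,569 in favor — approved.

Not approved — the Series B shares did not give the required vote.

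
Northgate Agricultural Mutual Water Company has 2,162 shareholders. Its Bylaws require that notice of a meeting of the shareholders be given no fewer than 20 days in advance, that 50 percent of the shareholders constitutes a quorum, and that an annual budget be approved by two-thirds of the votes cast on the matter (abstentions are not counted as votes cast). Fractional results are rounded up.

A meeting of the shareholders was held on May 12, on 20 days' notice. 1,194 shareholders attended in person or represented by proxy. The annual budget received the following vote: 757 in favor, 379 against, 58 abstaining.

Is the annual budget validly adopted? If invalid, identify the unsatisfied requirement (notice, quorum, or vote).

Invalid — vote requirement not satisfied.

Notice: 20 days given; 20 required. Satisfied.
Quorum: 50% of 2,162 = 1,081; 1,194 present. Satisfied.
Vote: requires two-thirds of the votes cast (1,194 − 58 abstaining = 1,136); 2/3 of 1136 = 757.33, rounded up to 758, so 758 needed; 757 in favor. Not satisfied.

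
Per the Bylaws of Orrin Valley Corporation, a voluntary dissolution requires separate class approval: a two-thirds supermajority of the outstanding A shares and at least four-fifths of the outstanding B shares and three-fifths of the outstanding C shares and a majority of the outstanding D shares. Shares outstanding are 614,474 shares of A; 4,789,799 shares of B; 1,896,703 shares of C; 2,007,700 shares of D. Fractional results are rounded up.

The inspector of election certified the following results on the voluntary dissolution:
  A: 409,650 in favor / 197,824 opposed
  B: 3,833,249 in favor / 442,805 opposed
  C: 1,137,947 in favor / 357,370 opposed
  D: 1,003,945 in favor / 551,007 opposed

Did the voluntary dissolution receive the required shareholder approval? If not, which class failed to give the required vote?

Not approved — the C shares did not give the required vote.

A: 2/3 of 614474 = 409649.33, rounded up to 409650; 409,650 required, 409,650 in favor — approved.
B: 4/5 of 4789799 = 3831839.20, rounded up to 3831840; 3,831,840 required, 3,833,249 in favor — approved.
C: 3/5 of 1896703 = 1138021.80, rounded up to 1138022; 1,138,022 required, 1,137,947 in favor — not approved.
D: a majority of 2007700 is 1003851; 1,003,851 required, 1,003,945 in favor — approved.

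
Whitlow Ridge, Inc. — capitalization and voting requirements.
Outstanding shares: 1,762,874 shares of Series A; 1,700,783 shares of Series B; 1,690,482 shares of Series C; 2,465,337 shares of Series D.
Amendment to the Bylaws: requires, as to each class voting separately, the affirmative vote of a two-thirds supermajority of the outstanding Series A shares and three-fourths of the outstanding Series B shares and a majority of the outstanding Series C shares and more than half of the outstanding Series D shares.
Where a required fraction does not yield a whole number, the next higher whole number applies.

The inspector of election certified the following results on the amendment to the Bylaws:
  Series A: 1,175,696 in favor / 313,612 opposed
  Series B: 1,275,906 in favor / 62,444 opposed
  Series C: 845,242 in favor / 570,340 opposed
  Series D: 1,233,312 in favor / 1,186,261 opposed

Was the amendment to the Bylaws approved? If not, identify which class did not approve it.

Series A: 2/3 of 1762874 = 1175249.33, rounded up to 1175250; 1,175,250 required, 1,175,696 in favor — approved.
Series B: 3/4 of 1700783 = 1275587.25, rounded up to 1275588; 1,275,588 required, 1,275,906 in favor — approved.
Series C: a majority of 1690482 is 845242; 845,242 required, 845,242 in favor — approved.
Series D: a majority of 2465337 is 1232669; 1,232,669 required, 1,233,312 in favor — approved.

Approved — every class gave the required vote.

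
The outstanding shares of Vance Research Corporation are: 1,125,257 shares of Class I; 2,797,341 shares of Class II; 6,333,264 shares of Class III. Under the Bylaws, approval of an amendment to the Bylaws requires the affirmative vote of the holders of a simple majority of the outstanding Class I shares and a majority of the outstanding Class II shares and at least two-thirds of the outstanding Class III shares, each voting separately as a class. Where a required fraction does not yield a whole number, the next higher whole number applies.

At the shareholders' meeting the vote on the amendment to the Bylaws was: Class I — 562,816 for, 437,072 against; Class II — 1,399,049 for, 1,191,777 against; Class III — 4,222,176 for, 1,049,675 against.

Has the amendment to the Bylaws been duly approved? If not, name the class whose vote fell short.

Class I: a majority of 1125257 is 562629; 562,629 required, 562,816 in favor — approved.
Class II: a majority of 2797341 is 1398671; 1,398,671 required, 1,399,049 in favor — approved.
Class III: 2/3 of 6333264 = 4222176; 4,222,176 required, 4,222,176 in favor — approved.

Approved — every class gave the required vote.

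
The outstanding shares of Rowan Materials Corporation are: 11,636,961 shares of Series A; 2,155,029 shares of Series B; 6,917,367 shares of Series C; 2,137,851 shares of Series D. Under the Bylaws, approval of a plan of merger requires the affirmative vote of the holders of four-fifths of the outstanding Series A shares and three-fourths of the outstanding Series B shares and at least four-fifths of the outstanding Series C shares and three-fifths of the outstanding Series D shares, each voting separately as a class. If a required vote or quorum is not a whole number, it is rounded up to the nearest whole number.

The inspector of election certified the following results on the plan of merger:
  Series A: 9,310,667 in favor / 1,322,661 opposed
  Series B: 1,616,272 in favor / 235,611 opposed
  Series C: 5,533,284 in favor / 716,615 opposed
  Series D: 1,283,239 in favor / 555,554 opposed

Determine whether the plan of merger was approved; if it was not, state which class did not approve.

Not approved — the Series C shares did not give the required vote.

Series A: 4/5 of 11636961 = 9309568.80, rounded up to 9309569; 9,309,569 required, 9,310,667 in favor — approved.
Series B: 3/4 of 2155029 = 1616271.75, rounded up to 1616272; 1,616,272 required, 1,616,272 in favor — approved.
Series C: 4/5 of 6917367 = 5533893.60, rounded up to 5533894; 5,533,894 required, 5,533,284 in favor — not approved.
Series D: 3/5 of 2137851 = 1282710.60, rounded up to 1282711; 1,282,711 required, 1,283,239 in favor — approved.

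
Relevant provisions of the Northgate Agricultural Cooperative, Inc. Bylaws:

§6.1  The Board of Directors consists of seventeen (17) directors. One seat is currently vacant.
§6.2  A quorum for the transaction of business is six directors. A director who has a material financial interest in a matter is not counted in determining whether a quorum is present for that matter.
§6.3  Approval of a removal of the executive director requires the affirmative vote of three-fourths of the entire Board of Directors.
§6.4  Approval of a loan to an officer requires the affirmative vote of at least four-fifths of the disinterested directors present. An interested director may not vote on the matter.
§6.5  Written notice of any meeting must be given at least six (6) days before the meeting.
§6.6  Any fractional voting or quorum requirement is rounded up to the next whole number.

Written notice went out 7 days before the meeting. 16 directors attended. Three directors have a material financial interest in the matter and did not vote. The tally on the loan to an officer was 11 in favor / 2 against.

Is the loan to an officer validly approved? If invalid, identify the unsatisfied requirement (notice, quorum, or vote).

Notice: 7 days given; 6 required (7 ≥ 6). Satisfied.
Quorum: 16 present, but the 3 interested directors do not count, leaving 13. Quorum is 6. Satisfied.
Vote: the loan to an officer requires four-fifths of the disinterested directors present (16 − 3 = 13). 4/5 of 13 = 10.40, rounded up to 11, so 11 affirmative votes are needed; 11 voted in favor. Satisfied.

Valid — all requirements satisfied.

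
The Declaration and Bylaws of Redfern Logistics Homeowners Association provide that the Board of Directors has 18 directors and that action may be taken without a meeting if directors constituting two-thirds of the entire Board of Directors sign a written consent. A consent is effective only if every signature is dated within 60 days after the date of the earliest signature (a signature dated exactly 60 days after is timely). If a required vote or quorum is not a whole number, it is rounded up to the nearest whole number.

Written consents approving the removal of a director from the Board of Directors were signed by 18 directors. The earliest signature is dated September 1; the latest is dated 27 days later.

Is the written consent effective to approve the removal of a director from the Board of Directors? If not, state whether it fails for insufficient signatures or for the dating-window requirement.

Signatures required: two-thirds of 18 — 2/3 of 18 = 12, so 12 needed; 18 signed. Sufficient.
Dating window: the latest signature is 27 days after the earliest; the limit is 60 days. Within the window.

Effective — both the signature and dating-window requirements are satisfied.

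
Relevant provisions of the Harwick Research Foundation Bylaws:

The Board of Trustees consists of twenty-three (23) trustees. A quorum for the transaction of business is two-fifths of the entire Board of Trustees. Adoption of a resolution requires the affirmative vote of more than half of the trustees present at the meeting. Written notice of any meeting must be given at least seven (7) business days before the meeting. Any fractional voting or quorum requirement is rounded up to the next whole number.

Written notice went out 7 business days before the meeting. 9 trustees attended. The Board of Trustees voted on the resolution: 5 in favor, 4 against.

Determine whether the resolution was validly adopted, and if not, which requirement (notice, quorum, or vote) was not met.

Notice: 7 business days given; 7 required (7 ≥ 7). Satisfied.
Quorum: 9 present; quorum is 10. Not satisfied.
Vote: the resolution requires a majority of the trustees present (9). A majority of 9 is 5, so 5 affirmative votes are needed; 5 voted in favor. Satisfied. (Moot — without a quorum no business can be validly transacted.)

Invalid — quorum requirement not satisfied.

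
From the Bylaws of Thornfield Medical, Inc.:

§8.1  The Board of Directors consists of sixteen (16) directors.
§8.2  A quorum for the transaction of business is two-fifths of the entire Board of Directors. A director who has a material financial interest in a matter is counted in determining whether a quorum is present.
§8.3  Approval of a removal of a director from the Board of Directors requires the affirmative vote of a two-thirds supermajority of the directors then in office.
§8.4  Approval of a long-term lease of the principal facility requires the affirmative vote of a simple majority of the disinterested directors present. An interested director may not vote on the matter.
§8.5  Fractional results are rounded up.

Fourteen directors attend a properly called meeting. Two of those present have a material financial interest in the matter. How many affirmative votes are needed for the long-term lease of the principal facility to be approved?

7

The long-term lease of the principal facility requires a majority of the disinterested directors present (14 − 2 = 12).
A majority of 12 is 7.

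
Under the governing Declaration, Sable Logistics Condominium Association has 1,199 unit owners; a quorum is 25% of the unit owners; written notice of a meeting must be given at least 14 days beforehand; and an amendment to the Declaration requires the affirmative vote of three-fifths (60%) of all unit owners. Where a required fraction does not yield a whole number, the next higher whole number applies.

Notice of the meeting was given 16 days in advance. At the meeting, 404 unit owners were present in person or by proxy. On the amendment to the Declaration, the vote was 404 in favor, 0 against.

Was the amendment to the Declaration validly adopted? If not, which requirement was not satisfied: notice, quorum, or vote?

Notice: 16 days given; 14 required. Satisfied.
Quorum: 25% of 1,199 = 299.75, rounded up to 300; 404 present. Satisfied.
Vote: requires three-fifths of all unit owners (1,199); 3/5 of 1199 = 719.40, rounded up to 720, so 720 needed; 404 in favor. Not satisfied.

Invalid — vote requirement not satisfied.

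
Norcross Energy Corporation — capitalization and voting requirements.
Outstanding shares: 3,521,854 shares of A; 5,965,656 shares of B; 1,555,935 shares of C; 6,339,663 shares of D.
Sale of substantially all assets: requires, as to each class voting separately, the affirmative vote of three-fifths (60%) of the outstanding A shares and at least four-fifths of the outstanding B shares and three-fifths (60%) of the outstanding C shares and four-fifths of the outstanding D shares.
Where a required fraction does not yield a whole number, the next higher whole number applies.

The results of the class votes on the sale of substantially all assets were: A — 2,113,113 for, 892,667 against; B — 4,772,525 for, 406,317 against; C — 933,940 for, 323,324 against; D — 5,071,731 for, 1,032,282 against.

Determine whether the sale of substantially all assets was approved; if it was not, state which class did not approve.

Approved — every class gave the required vote.

A: 3/5 of 3521854 = 2113112.40, rounded up to 2113113; 2,113,113 required, 2,113,113 in favor — approved.
B: 4/5 of 5965656 = 4772524.80, rounded up to 4772525; 4,772,525 required, 4,772,525 in favor — approved.
C: 3/5 of 1555935 = 933561; 933,561 required, 933,940 in favor — approved.
D: 4/5 of 6339663 = 5071730.40, rounded up to 5071731; 5,071,731 required, 5,071,731 in favor — approved.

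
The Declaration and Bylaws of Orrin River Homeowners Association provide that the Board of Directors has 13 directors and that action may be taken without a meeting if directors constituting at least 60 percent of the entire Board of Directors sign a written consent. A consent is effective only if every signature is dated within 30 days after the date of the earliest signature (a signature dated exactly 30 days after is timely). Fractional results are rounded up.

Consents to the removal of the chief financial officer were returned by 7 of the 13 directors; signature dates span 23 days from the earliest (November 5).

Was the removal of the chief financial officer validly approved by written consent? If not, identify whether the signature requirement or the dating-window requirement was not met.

Not effective — insufficient signatures.

Signatures required: at least 60 percent of 13 — 3/5 of 13 = 7.80, rounded up to 8, so 8 needed; 7 signed. Insufficient.
Dating window: the latest signature is 23 days after the earliest; the limit is 30 days. Within the window.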